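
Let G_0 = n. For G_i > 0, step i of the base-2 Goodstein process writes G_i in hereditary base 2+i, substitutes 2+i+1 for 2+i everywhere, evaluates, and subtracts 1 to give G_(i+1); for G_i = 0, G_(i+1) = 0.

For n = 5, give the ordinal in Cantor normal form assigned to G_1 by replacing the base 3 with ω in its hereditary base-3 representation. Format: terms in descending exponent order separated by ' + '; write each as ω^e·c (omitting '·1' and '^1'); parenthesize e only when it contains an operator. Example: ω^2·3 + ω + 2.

ω^ω

base 2: 5 = 2^2 + 1; at 3: 3^3 + 1 = 28; next = 27
base 3: 27 = 3^3; at 4: 4^4 = 256; next = 255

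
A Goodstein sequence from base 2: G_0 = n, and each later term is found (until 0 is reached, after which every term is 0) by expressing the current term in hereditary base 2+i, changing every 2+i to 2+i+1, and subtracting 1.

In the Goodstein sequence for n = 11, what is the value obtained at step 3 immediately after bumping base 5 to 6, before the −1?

step 0: 11 = 2^(2 + 1) + 2 + 1; sub 3 for 2: 3^(3 + 1) + 3 + 1; = 85; G_1 = 85−1 = 84
step 1: 84 = 3^(3 + 1) + 3; sub 4 for 3: 4^(4 + 1) + 4; = 1028; G_2 = 1028−1 = 1027
step 2: 1027 = 4^(4 + 1) + 3; sub 5 for 4: 5^(5 + 1) + 3; = 15628; G_3 = 15628−1 = 15627
step 3: 15627 = 5^(5 + 1) + 2; sub 6 for 5: 6^(6 + 1) + 2; = 279938; G_4 = 279938−1 = 279937

279938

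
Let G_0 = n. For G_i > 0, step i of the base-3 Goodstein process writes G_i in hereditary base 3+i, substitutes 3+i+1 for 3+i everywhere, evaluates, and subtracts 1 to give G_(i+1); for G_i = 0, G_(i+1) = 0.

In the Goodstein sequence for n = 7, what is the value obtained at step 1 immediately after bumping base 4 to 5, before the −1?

G_0 = 7. HB_3(7) = 2·3 + 1. Bump = 9. G_1 = 8.
G_1 = 8. HB_4(8) = 2·4. Bump = 10. G_2 = 9.

10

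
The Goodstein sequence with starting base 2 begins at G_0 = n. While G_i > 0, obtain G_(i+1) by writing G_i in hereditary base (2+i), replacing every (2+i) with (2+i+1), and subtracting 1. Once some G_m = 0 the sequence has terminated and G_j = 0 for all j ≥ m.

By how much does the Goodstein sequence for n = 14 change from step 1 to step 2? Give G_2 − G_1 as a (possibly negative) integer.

14 —HB2→ 2^(2 + 1) + 2^2 + 2 —bump→ 3^(3 + 1) + 3^3 + 3 = 111 —(−1)→ 110
110 —HB3→ 3^(3 + 1) + 3^3 + 2 —bump→ 4^(4 + 1) + 4^4 + 2 = 1282 —(−1)→ 1281

1171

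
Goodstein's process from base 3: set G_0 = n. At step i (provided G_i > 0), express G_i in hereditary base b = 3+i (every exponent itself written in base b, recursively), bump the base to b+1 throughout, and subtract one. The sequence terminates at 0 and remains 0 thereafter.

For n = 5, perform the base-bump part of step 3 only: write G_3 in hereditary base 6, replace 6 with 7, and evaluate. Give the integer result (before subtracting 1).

i=0: 5 = 3 + 2 (b=3); 3→4: 4 + 2 = 6; 6−1 = 5
i=1: 5 = 4 + 1 (b=4); 4→5: 5 + 1 = 6; 6−1 = 5
i=2: 5 = 5 (b=5); 5→6: 6 = 6; 6−1 = 5
i=3: 5 = 5 (b=6); 6→7: 5 = 5; 5−1 = 4

5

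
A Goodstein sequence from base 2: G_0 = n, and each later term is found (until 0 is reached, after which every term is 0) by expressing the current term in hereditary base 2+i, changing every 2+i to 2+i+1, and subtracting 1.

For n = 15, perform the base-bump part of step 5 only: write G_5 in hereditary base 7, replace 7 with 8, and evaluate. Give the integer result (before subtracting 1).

(0) 15|_2 = 2^(2 + 1) + 2^2 + 2 + 1 ↦ 3^(3 + 1) + 3^3 + 3 + 1|_3 = 112 ⇒ 111
(1) 111|_3 = 3^(3 + 1) + 3^3 + 3 ↦ 4^(4 + 1) + 4^4 + 4|_4 = 1284 ⇒ 1283
(2) 1283|_4 = 4^(4 + 1) + 4^4 + 3 ↦ 5^(5 + 1) + 5^5 + 3|_5 = 18753 ⇒ 18752
(3) 18752|_5 = 5^(5 + 1) + 5^5 + 2 ↦ 6^(6 + 1) + 6^6 + 2|_6 = 326594 ⇒ 326593
(4) 326593|_6 = 6^(6 + 1) + 6^6 + 1 ↦ 7^(7 + 1) + 7^7 + 1|_7 = 6588345 ⇒ 6588344
(5) 6588344|_7 = 7^(7 + 1) + 7^7 ↦ 8^(8 + 1) + 8^8|_8 = 150994944 ⇒ 150994943

150994944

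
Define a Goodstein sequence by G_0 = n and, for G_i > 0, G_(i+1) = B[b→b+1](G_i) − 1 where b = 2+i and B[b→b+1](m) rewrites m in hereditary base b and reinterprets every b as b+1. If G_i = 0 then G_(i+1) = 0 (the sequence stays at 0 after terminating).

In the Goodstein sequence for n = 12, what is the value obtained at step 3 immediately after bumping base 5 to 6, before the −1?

280020

[0] 12 ≡ 2^(2 + 1) + 2^2 (base 2). Lift 3: 108. −1: 107.
[1] 107 ≡ 3^(3 + 1) + 2·3^2 + 2·3 + 2 (base 3). Lift 4: 1066. −1: 1065.
[2] 1065 ≡ 4^(4 + 1) + 2·4^2 + 2·4 + 1 (base 4). Lift 5: 15686. −1: 15685.
[3] 15685 ≡ 5^(5 + 1) + 2·5^2 + 2·5 (base 5). Lift 6: 280020. −1: 280019.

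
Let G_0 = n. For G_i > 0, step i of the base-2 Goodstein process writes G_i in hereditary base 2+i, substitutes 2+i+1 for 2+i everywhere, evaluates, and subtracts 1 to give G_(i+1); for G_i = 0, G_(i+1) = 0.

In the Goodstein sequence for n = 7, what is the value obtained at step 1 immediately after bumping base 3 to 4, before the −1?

(0) 7|_2 = 2^2 + 2 + 1 ↦ 3^3 + 3 + 1|_3 = 31 ⇒ 30
(1) 30|_3 = 3^3 + 3 ↦ 4^4 + 4|_4 = 260 ⇒ 259

260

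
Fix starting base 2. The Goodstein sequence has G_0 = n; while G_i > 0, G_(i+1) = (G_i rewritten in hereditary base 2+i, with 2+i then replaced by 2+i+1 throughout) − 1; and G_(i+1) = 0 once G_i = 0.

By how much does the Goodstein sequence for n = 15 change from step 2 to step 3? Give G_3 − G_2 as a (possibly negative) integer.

17469

i=0: 15 = 2^(2 + 1) + 2^2 + 2 + 1 (b=2); 2→3: 3^(3 + 1) + 3^3 + 3 + 1 = 112; 112−1 = 111
i=1: 111 = 3^(3 + 1) + 3^3 + 3 (b=3); 3→4: 4^(4 + 1) + 4^4 + 4 = 1284; 1284−1 = 1283
i=2: 1283 = 4^(4 + 1) + 4^4 + 3 (b=4); 4→5: 5^(5 + 1) + 5^5 + 3 = 18753; 18753−1 = 18752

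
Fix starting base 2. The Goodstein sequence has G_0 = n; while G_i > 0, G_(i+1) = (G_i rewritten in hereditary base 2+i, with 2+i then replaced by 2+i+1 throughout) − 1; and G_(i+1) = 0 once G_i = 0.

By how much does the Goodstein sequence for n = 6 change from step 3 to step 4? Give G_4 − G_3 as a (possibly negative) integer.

43530

step 0: 6 = 2^2 + 2; sub 3 for 2: 3^3 + 3; = 30; G_1 = 30−1 = 29
step 1: 29 = 3^3 + 2; sub 4 for 3: 4^4 + 2; = 258; G_2 = 258−1 = 257
step 2: 257 = 4^4 + 1; sub 5 for 4: 5^5 + 1; = 3126; G_3 = 3126−1 = 3125
step 3: 3125 = 5^5; sub 6 for 5: 6^6; = 46656; G_4 = 46656−1 = 46655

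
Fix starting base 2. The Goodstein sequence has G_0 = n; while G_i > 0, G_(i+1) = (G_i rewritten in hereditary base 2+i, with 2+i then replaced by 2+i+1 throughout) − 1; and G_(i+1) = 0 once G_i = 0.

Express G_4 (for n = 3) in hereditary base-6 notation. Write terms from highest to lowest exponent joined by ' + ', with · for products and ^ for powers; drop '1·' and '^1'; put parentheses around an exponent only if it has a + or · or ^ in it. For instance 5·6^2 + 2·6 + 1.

1

3 —HB2→ 2 + 1 —bump→ 3 + 1 = 4 —(−1)→ 3
3 —HB3→ 3 —bump→ 4 = 4 —(−1)→ 3
3 —HB4→ 3 —bump→ 3 = 3 —(−1)→ 2
2 —HB5→ 2 —bump→ 2 = 2 —(−1)→ 1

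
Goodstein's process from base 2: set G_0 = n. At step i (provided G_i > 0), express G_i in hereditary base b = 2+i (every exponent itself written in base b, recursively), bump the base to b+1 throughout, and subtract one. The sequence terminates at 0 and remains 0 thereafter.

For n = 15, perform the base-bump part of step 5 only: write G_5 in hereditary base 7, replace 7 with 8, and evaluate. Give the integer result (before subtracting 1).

G_0=15  [base 2] 2^(2 + 1) + 2^2 + 2 + 1  →[2↦3]→  3^(3 + 1) + 3^3 + 3 + 1 = 112  −1 ⇒ G_1=111
G_1=111  [base 3] 3^(3 + 1) + 3^3 + 3  →[3↦4]→  4^(4 + 1) + 4^4 + 4 = 1284  −1 ⇒ G_2=1283
G_2=1283  [base 4] 4^(4 + 1) + 4^4 + 3  →[4↦5]→  5^(5 + 1) + 5^5 + 3 = 18753  −1 ⇒ G_3=18752
G_3=18752  [base 5] 5^(5 + 1) + 5^5 + 2  →[5↦6]→  6^(6 + 1) + 6^6 + 2 = 326594  −1 ⇒ G_4=326593
G_4=326593  [base 6] 6^(6 + 1) + 6^6 + 1  →[6↦7]→  7^(7 + 1) + 7^7 + 1 = 6588345  −1 ⇒ G_5=6588344
G_5=6588344  [base 7] 7^(7 + 1) + 7^7  →[7↦8]→  8^(8 + 1) + 8^8 = 150994944  −1 ⇒ G_6=150994943

150994944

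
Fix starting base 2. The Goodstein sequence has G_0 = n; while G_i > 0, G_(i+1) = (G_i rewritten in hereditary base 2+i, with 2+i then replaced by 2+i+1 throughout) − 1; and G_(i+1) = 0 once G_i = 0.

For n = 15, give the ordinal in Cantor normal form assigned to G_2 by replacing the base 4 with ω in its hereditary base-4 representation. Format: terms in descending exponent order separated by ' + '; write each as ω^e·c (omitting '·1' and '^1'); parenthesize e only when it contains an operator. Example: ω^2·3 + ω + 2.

ω^(ω + 1) + ω^ω + 3

step 0: 15 = 2^(2 + 1) + 2^2 + 2 + 1; sub 3 for 2: 3^(3 + 1) + 3^3 + 3 + 1; = 112; G_1 = 112−1 = 111
step 1: 111 = 3^(3 + 1) + 3^3 + 3; sub 4 for 3: 4^(4 + 1) + 4^4 + 4; = 1284; G_2 = 1284−1 = 1283
step 2: 1283 = 4^(4 + 1) + 4^4 + 3; sub 5 for 4: 5^(5 + 1) + 5^5 + 3; = 18753; G_3 = 18753−1 = 18752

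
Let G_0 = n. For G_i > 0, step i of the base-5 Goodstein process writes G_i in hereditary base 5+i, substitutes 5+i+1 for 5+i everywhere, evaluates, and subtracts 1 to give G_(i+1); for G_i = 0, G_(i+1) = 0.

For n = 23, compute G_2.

29

G_0 = 23. HB_5(23) = 4·5 + 3. Bump = 27. G_1 = 26.
G_1 = 26. HB_6(26) = 4·6 + 2. Bump = 30. G_2 = 29.
G_2 = 29. HB_7(29) = 4·7 + 1. Bump = 33. G_3 = 32.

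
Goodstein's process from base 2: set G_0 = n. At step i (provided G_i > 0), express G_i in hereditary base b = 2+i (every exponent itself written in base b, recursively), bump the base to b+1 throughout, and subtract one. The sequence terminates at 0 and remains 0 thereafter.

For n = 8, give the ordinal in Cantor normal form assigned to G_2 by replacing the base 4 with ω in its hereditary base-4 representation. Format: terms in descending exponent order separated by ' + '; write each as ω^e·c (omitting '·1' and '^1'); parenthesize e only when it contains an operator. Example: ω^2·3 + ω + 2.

ω^ω·2 + ω^2·2 + ω·2 + 1

step 0: 8 = 2^(2 + 1); sub 3 for 2: 3^(3 + 1); = 81; G_1 = 81−1 = 80
step 1: 80 = 2·3^3 + 2·3^2 + 2·3 + 2; sub 4 for 3: 2·4^4 + 2·4^2 + 2·4 + 2; = 554; G_2 = 554−1 = 553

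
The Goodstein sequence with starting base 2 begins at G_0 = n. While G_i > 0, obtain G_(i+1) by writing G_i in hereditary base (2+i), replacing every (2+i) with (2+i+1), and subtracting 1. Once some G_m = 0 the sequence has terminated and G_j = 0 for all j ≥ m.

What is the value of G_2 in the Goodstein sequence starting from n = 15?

1283

G_0=15  [base 2] 2^(2 + 1) + 2^2 + 2 + 1  →[2↦3]→  3^(3 + 1) + 3^3 + 3 + 1 = 112  −1 ⇒ G_1=111
G_1=111  [base 3] 3^(3 + 1) + 3^3 + 3  →[3↦4]→  4^(4 + 1) + 4^4 + 4 = 1284  −1 ⇒ G_2=1283
G_2=1283  [base 4] 4^(4 + 1) + 4^4 + 3  →[4↦5]→  5^(5 + 1) + 5^5 + 3 = 18753  −1 ⇒ G_3=18752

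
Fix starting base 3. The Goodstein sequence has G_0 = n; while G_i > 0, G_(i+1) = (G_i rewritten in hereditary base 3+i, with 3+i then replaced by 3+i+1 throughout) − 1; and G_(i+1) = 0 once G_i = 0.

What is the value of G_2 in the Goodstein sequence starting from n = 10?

24

G_0 = 10. HB_3(10) = 3^2 + 1. Bump = 17. G_1 = 16.
G_1 = 16. HB_4(16) = 4^2. Bump = 25. G_2 = 24.
G_2 = 24. HB_5(24) = 4·5 + 4. Bump = 28. G_3 = 27.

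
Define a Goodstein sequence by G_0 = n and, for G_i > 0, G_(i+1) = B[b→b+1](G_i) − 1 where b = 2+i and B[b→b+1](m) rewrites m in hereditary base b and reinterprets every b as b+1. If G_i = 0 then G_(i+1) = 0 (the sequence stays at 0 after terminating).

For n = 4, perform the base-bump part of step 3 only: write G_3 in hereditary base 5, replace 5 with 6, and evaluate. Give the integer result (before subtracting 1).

(0) 4|_2 = 2^2 ↦ 3^3|_3 = 27 ⇒ 26
(1) 26|_3 = 2·3^2 + 2·3 + 2 ↦ 2·4^2 + 2·4 + 2|_4 = 42 ⇒ 41
(2) 41|_4 = 2·4^2 + 2·4 + 1 ↦ 2·5^2 + 2·5 + 1|_5 = 61 ⇒ 60

84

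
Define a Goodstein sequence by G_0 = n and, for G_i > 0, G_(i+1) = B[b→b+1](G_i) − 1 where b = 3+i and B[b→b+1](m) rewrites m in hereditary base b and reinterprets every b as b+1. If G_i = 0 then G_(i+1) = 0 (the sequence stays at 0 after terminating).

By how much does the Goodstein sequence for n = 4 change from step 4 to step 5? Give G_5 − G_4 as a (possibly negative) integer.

G_0=4  [base 3] 3 + 1  →[3↦4]→  4 + 1 = 5  −1 ⇒ G_1=4
G_1=4  [base 4] 4  →[4↦5]→  5 = 5  −1 ⇒ G_2=4
G_2=4  [base 5] 4  →[5↦6]→  4 = 4  −1 ⇒ G_3=3
G_3=3  [base 6] 3  →[6↦7]→  3 = 3  −1 ⇒ G_4=2
G_4=2  [base 7] 2  →[7↦8]→  2 = 2  −1 ⇒ G_5=1

-1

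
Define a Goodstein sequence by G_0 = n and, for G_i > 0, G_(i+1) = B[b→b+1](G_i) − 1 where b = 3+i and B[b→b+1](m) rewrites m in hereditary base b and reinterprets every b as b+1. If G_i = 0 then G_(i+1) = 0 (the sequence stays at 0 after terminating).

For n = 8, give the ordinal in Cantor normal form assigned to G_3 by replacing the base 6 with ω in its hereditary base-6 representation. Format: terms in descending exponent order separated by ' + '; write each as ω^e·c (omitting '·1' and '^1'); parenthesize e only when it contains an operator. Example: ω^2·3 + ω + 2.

i=0: 8 = 2·3 + 2 (b=3); 3→4: 2·4 + 2 = 10; 10−1 = 9
i=1: 9 = 2·4 + 1 (b=4); 4→5: 2·5 + 1 = 11; 11−1 = 10
i=2: 10 = 2·5 (b=5); 5→6: 2·6 = 12; 12−1 = 11
i=3: 11 = 6 + 5 (b=6); 6→7: 7 + 5 = 12; 12−1 = 11

ω + 5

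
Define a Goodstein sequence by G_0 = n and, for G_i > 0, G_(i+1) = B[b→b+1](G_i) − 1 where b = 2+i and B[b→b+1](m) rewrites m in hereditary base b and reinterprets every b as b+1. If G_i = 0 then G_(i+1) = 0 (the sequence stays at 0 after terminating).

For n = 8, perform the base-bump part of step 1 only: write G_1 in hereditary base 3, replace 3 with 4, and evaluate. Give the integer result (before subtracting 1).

(0) 8|_2 = 2^(2 + 1) ↦ 3^(3 + 1)|_3 = 81 ⇒ 80
(1) 80|_3 = 2·3^3 + 2·3^2 + 2·3 + 2 ↦ 2·4^4 + 2·4^2 + 2·4 + 2|_4 = 554 ⇒ 553

554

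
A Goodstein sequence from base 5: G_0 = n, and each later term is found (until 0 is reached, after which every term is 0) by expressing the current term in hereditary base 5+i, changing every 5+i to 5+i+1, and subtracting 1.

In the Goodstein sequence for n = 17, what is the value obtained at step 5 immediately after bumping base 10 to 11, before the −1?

base 5: 17 = 3·5 + 2; at 6: 3·6 + 2 = 20; next = 19
base 6: 19 = 3·6 + 1; at 7: 3·7 + 1 = 22; next = 21
base 7: 21 = 3·7; at 8: 3·8 = 24; next = 23
base 8: 23 = 2·8 + 7; at 9: 2·9 + 7 = 25; next = 24
base 9: 24 = 2·9 + 6; at 10: 2·10 + 6 = 26; next = 25
base 10: 25 = 2·10 + 5; at 11: 2·11 + 5 = 27; next = 26

27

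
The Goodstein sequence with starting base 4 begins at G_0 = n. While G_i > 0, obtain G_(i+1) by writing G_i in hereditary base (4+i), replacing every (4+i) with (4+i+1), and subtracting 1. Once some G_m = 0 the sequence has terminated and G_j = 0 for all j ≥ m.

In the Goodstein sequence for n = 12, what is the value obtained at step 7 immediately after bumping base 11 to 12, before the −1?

20

i=0: 12 = 3·4 (b=4); 4→5: 3·5 = 15; 15−1 = 14
i=1: 14 = 2·5 + 4 (b=5); 5→6: 2·6 + 4 = 16; 16−1 = 15
i=2: 15 = 2·6 + 3 (b=6); 6→7: 2·7 + 3 = 17; 17−1 = 16
i=3: 16 = 2·7 + 2 (b=7); 7→8: 2·8 + 2 = 18; 18−1 = 17
i=4: 17 = 2·8 + 1 (b=8); 8→9: 2·9 + 1 = 19; 19−1 = 18
i=5: 18 = 2·9 (b=9); 9→10: 2·10 = 20; 20−1 = 19
i=6: 19 = 10 + 9 (b=10); 10→11: 11 + 9 = 20; 20−1 = 19
i=7: 19 = 11 + 8 (b=11); 11→12: 12 + 8 = 20; 20−1 = 19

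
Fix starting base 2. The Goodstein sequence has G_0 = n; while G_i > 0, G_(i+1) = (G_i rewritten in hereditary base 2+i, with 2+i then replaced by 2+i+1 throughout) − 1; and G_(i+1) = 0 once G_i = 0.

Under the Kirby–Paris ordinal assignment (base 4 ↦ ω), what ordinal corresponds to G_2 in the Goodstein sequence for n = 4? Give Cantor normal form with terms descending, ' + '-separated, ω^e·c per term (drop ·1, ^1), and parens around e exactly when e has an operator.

(0) 4|_2 = 2^2 ↦ 3^3|_3 = 27 ⇒ 26
(1) 26|_3 = 2·3^2 + 2·3 + 2 ↦ 2·4^2 + 2·4 + 2|_4 = 42 ⇒ 41
(2) 41|_4 = 2·4^2 + 2·4 + 1 ↦ 2·5^2 + 2·5 + 1|_5 = 61 ⇒ 60

ω^2·2 + ω·2 + 1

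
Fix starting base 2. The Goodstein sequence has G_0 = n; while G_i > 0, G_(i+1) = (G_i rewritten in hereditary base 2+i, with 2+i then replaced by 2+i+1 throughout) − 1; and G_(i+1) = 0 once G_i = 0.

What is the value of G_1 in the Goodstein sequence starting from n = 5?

G_0=5  [base 2] 2^2 + 1  →[2↦3]→  3^3 + 1 = 28  −1 ⇒ G_1=27
G_1=27  [base 3] 3^3  →[3↦4]→  4^4 = 256  −1 ⇒ G_2=255

27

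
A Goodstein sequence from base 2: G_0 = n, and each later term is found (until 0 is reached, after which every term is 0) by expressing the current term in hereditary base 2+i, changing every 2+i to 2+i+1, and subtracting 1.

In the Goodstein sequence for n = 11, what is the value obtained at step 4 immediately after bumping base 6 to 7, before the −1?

i=0: 11 = 2^(2 + 1) + 2 + 1 (b=2); 2→3: 3^(3 + 1) + 3 + 1 = 85; 85−1 = 84
i=1: 84 = 3^(3 + 1) + 3 (b=3); 3→4: 4^(4 + 1) + 4 = 1028; 1028−1 = 1027
i=2: 1027 = 4^(4 + 1) + 3 (b=4); 4→5: 5^(5 + 1) + 3 = 15628; 15628−1 = 15627
i=3: 15627 = 5^(5 + 1) + 2 (b=5); 5→6: 6^(6 + 1) + 2 = 279938; 279938−1 = 279937

5764802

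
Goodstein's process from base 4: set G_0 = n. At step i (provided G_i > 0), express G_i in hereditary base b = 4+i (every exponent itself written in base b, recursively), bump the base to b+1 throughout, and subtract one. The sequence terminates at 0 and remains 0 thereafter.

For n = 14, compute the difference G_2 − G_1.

2

step 0: 14 = 3·4 + 2; sub 5 for 4: 3·5 + 2; = 17; G_1 = 17−1 = 16
step 1: 16 = 3·5 + 1; sub 6 for 5: 3·6 + 1; = 19; G_2 = 19−1 = 18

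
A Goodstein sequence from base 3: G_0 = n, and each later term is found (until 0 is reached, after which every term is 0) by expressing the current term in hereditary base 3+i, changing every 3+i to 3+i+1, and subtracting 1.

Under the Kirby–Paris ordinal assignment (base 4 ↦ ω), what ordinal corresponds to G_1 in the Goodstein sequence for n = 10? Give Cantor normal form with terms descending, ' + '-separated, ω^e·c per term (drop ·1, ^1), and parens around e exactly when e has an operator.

G_0 = 10. HB_3(10) = 3^2 + 1. Bump = 17. G_1 = 16.
G_1 = 16. HB_4(16) = 4^2. Bump = 25. G_2 = 24.

ω^2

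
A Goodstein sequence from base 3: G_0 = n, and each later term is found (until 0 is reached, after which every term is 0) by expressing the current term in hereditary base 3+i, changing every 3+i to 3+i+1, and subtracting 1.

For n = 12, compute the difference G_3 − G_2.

G_0 = 12. HB_3(12) = 3^2 + 3. Bump = 20. G_1 = 19.
G_1 = 19. HB_4(19) = 4^2 + 3. Bump = 28. G_2 = 27.
G_2 = 27. HB_5(27) = 5^2 + 2. Bump = 38. G_3 = 37.

10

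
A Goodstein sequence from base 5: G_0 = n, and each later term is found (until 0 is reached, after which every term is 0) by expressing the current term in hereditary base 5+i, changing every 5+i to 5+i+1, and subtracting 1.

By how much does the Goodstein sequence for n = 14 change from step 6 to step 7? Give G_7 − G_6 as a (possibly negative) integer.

(0) 14|_5 = 2·5 + 4 ↦ 2·6 + 4|_6 = 16 ⇒ 15
(1) 15|_6 = 2·6 + 3 ↦ 2·7 + 3|_7 = 17 ⇒ 16
(2) 16|_7 = 2·7 + 2 ↦ 2·8 + 2|_8 = 18 ⇒ 17
(3) 17|_8 = 2·8 + 1 ↦ 2·9 + 1|_9 = 19 ⇒ 18
(4) 18|_9 = 2·9 ↦ 2·10|_10 = 20 ⇒ 19
(5) 19|_10 = 10 + 9 ↦ 11 + 9|_11 = 20 ⇒ 19
(6) 19|_11 = 11 + 8 ↦ 12 + 8|_12 = 20 ⇒ 19

0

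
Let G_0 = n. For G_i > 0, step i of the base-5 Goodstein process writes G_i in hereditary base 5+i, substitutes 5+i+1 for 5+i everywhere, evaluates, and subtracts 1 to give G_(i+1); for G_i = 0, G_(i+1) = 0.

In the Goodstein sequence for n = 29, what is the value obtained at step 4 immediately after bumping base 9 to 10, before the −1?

100

G_0=29  [base 5] 5^2 + 4  →[5↦6]→  6^2 + 4 = 40  −1 ⇒ G_1=39
G_1=39  [base 6] 6^2 + 3  →[6↦7]→  7^2 + 3 = 52  −1 ⇒ G_2=51
G_2=51  [base 7] 7^2 + 2  →[7↦8]→  8^2 + 2 = 66  −1 ⇒ G_3=65
G_3=65  [base 8] 8^2 + 1  →[8↦9]→  9^2 + 1 = 82  −1 ⇒ G_4=81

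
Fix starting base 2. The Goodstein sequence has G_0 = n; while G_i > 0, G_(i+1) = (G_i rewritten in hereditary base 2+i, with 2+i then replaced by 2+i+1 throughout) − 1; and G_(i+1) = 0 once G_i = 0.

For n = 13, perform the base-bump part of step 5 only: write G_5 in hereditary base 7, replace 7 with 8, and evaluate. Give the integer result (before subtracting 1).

134219480

G_0=13  [base 2] 2^(2 + 1) + 2^2 + 1  →[2↦3]→  3^(3 + 1) + 3^3 + 1 = 109  −1 ⇒ G_1=108
G_1=108  [base 3] 3^(3 + 1) + 3^3  →[3↦4]→  4^(4 + 1) + 4^4 = 1280  −1 ⇒ G_2=1279
G_2=1279  [base 4] 4^(4 + 1) + 3·4^3 + 3·4^2 + 3·4 + 3  →[4↦5]→  5^(5 + 1) + 3·5^3 + 3·5^2 + 3·5 + 3 = 16093  −1 ⇒ G_3=16092
G_3=16092  [base 5] 5^(5 + 1) + 3·5^3 + 3·5^2 + 3·5 + 2  →[5↦6]→  6^(6 + 1) + 3·6^3 + 3·6^2 + 3·6 + 2 = 280712  −1 ⇒ G_4=280711
G_4=280711  [base 6] 6^(6 + 1) + 3·6^3 + 3·6^2 + 3·6 + 1  →[6↦7]→  7^(7 + 1) + 3·7^3 + 3·7^2 + 3·7 + 1 = 5765999  −1 ⇒ G_5=5765998
G_5=5765998  [base 7] 7^(7 + 1) + 3·7^3 + 3·7^2 + 3·7  →[7↦8]→  8^(8 + 1) + 3·8^3 + 3·8^2 + 3·8 = 134219480  −1 ⇒ G_6=134219479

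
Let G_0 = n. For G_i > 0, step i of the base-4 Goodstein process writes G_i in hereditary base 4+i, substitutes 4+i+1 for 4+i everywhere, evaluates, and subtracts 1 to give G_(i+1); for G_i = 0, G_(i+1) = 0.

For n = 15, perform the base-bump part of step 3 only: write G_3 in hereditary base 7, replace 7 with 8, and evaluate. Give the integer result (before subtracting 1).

G_0=15  [base 4] 3·4 + 3  →[4↦5]→  3·5 + 3 = 18  −1 ⇒ G_1=17
G_1=17  [base 5] 3·5 + 2  →[5↦6]→  3·6 + 2 = 20  −1 ⇒ G_2=19
G_2=19  [base 6] 3·6 + 1  →[6↦7]→  3·7 + 1 = 22  −1 ⇒ G_3=21

24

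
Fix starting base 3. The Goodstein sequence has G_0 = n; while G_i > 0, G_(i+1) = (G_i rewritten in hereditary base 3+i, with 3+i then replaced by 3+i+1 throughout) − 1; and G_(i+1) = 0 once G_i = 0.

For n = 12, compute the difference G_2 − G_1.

i=0: 12 = 3^2 + 3 (b=3); 3→4: 4^2 + 4 = 20; 20−1 = 19
i=1: 19 = 4^2 + 3 (b=4); 4→5: 5^2 + 3 = 28; 28−1 = 27

8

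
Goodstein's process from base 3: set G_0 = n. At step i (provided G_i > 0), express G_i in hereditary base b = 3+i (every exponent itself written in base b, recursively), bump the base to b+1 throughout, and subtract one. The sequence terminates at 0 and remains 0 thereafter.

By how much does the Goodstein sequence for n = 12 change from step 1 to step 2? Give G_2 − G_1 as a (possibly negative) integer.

8

base 3: 12 = 3^2 + 3; at 4: 4^2 + 4 = 20; next = 19
base 4: 19 = 4^2 + 3; at 5: 5^2 + 3 = 28; next = 27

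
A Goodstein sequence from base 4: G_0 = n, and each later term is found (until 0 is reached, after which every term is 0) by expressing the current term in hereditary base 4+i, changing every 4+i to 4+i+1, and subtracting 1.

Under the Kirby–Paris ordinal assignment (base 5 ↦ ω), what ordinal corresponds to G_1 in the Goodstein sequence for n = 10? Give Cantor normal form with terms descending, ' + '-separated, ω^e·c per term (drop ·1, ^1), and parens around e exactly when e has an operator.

ω·2 + 1

[0] 10 ≡ 2·4 + 2 (base 4). Lift 5: 12. −1: 11.
[1] 11 ≡ 2·5 + 1 (base 5). Lift 6: 13. −1: 12.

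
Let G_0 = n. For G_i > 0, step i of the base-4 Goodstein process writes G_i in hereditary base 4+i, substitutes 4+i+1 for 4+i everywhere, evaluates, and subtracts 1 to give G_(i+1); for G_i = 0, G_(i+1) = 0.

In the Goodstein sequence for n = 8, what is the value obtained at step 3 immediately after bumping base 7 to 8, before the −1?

10

G_0=8  [base 4] 2·4  →[4↦5]→  2·5 = 10  −1 ⇒ G_1=9
G_1=9  [base 5] 5 + 4  →[5↦6]→  6 + 4 = 10  −1 ⇒ G_2=9
G_2=9  [base 6] 6 + 3  →[6↦7]→  7 + 3 = 10  −1 ⇒ G_3=9
G_3=9  [base 7] 7 + 2  →[7↦8]→  8 + 2 = 10  −1 ⇒ G_4=9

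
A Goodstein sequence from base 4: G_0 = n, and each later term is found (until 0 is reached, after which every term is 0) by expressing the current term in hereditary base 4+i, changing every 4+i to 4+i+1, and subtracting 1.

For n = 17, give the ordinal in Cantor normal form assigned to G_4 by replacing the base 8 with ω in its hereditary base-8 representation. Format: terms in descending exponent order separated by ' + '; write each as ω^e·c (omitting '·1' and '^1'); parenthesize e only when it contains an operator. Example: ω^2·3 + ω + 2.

i=0: 17 = 4^2 + 1 (b=4); 4→5: 5^2 + 1 = 26; 26−1 = 25
i=1: 25 = 5^2 (b=5); 5→6: 6^2 = 36; 36−1 = 35
i=2: 35 = 5·6 + 5 (b=6); 6→7: 5·7 + 5 = 40; 40−1 = 39
i=3: 39 = 5·7 + 4 (b=7); 7→8: 5·8 + 4 = 44; 44−1 = 43

ω·5 + 3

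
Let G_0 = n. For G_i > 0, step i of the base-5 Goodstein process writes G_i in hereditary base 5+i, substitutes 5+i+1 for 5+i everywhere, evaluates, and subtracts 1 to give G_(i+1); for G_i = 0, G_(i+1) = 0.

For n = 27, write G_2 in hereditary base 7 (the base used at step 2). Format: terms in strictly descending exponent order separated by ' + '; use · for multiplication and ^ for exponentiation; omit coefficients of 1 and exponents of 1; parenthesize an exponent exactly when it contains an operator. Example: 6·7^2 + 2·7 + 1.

G_0 = 27. HB_5(27) = 5^2 + 2. Bump = 38. G_1 = 37.
G_1 = 37. HB_6(37) = 6^2 + 1. Bump = 50. G_2 = 49.
G_2 = 49. HB_7(49) = 7^2. Bump = 64. G_3 = 63.

7^2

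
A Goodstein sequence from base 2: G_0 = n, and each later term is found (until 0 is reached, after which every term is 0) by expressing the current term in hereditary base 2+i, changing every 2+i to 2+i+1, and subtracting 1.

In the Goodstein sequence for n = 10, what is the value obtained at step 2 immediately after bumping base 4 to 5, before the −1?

step 0: 10 = 2^(2 + 1) + 2; sub 3 for 2: 3^(3 + 1) + 3; = 84; G_1 = 84−1 = 83
step 1: 83 = 3^(3 + 1) + 2; sub 4 for 3: 4^(4 + 1) + 2; = 1026; G_2 = 1026−1 = 1025
step 2: 1025 = 4^(4 + 1) + 1; sub 5 for 4: 5^(5 + 1) + 1; = 15626; G_3 = 15626−1 = 15625

15626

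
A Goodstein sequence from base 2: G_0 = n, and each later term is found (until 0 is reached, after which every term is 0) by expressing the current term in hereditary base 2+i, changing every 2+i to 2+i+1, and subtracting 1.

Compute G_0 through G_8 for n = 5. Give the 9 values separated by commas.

5, 27, 255, 467, 775, 1197, 1751, 2454, 3325

step 0: 5 = 2^2 + 1; sub 3 for 2: 3^3 + 1; = 28; G_1 = 28−1 = 27
step 1: 27 = 3^3; sub 4 for 3: 4^4; = 256; G_2 = 256−1 = 255
step 2: 255 = 3·4^3 + 3·4^2 + 3·4 + 3; sub 5 for 4: 3·5^3 + 3·5^2 + 3·5 + 3; = 468; G_3 = 468−1 = 467
step 3: 467 = 3·5^3 + 3·5^2 + 3·5 + 2; sub 6 for 5: 3·6^3 + 3·6^2 + 3·6 + 2; = 776; G_4 = 776−1 = 775
step 4: 775 = 3·6^3 + 3·6^2 + 3·6 + 1; sub 7 for 6: 3·7^3 + 3·7^2 + 3·7 + 1; = 1198; G_5 = 1198−1 = 1197
step 5: 1197 = 3·7^3 + 3·7^2 + 3·7; sub 8 for 7: 3·8^3 + 3·8^2 + 3·8; = 1752; G_6 = 1752−1 = 1751
step 6: 1751 = 3·8^3 + 3·8^2 + 2·8 + 7; sub 9 for 8: 3·9^3 + 3·9^2 + 2·9 + 7; = 2455; G_7 = 2455−1 = 2454
step 7: 2454 = 3·9^3 + 3·9^2 + 2·9 + 6; sub 10 for 9: 3·10^3 + 3·10^2 + 2·10 + 6; = 3326; G_8 = 3326−1 = 3325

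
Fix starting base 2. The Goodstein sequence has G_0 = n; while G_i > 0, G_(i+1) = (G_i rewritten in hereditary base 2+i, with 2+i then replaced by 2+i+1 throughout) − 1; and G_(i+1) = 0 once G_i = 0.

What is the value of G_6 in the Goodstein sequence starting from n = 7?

16777215

step 0: 7 = 2^2 + 2 + 1; sub 3 for 2: 3^3 + 3 + 1; = 31; G_1 = 31−1 = 30
step 1: 30 = 3^3 + 3; sub 4 for 3: 4^4 + 4; = 260; G_2 = 260−1 = 259
step 2: 259 = 4^4 + 3; sub 5 for 4: 5^5 + 3; = 3128; G_3 = 3128−1 = 3127
step 3: 3127 = 5^5 + 2; sub 6 for 5: 6^6 + 2; = 46658; G_4 = 46658−1 = 46657
step 4: 46657 = 6^6 + 1; sub 7 for 6: 7^7 + 1; = 823544; G_5 = 823544−1 = 823543
step 5: 823543 = 7^7; sub 8 for 7: 8^8; = 16777216; G_6 = 16777216−1 = 16777215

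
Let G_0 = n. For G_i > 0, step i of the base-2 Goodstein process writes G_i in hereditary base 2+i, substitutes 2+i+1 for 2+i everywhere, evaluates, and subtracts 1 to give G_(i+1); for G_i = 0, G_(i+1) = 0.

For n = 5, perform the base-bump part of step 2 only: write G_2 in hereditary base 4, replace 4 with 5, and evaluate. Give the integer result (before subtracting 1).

5 —HB2→ 2^2 + 1 —bump→ 3^3 + 1 = 28 —(−1)→ 27
27 —HB3→ 3^3 —bump→ 4^4 = 256 —(−1)→ 255
255 —HB4→ 3·4^3 + 3·4^2 + 3·4 + 3 —bump→ 3·5^3 + 3·5^2 + 3·5 + 3 = 468 —(−1)→ 467

468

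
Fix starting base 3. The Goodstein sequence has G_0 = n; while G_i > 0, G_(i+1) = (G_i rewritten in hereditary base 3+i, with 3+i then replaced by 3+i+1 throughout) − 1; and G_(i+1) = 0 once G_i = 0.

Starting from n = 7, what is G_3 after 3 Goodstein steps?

base 3: 7 = 2·3 + 1; at 4: 2·4 + 1 = 9; next = 8
base 4: 8 = 2·4; at 5: 2·5 = 10; next = 9
base 5: 9 = 5 + 4; at 6: 6 + 4 = 10; next = 9
base 6: 9 = 6 + 3; at 7: 7 + 3 = 10; next = 9

9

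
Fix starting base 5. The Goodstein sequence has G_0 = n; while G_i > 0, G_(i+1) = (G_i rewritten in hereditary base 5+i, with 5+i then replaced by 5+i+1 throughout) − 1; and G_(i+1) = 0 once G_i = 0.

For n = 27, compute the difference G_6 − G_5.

6

base 5: 27 = 5^2 + 2; at 6: 6^2 + 2 = 38; next = 37
base 6: 37 = 6^2 + 1; at 7: 7^2 + 1 = 50; next = 49
base 7: 49 = 7^2; at 8: 8^2 = 64; next = 63
base 8: 63 = 7·8 + 7; at 9: 7·9 + 7 = 70; next = 69
base 9: 69 = 7·9 + 6; at 10: 7·10 + 6 = 76; next = 75
base 10: 75 = 7·10 + 5; at 11: 7·11 + 5 = 82; next = 81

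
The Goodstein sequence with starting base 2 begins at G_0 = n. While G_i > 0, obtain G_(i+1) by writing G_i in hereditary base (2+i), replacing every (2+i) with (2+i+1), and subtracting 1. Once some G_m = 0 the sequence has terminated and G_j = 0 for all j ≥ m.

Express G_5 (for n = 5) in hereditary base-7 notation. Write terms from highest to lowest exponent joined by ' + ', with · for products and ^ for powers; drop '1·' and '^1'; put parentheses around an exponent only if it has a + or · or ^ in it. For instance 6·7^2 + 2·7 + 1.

[0] 5 ≡ 2^2 + 1 (base 2). Lift 3: 28. −1: 27.
[1] 27 ≡ 3^3 (base 3). Lift 4: 256. −1: 255.
[2] 255 ≡ 3·4^3 + 3·4^2 + 3·4 + 3 (base 4). Lift 5: 468. −1: 467.
[3] 467 ≡ 3·5^3 + 3·5^2 + 3·5 + 2 (base 5). Lift 6: 776. −1: 775.
[4] 775 ≡ 3·6^3 + 3·6^2 + 3·6 + 1 (base 6). Lift 7: 1198. −1: 1197.
[5] 1197 ≡ 3·7^3 + 3·7^2 + 3·7 (base 7). Lift 8: 1752. −1: 1751.

3·7^3 + 3·7^2 + 3·7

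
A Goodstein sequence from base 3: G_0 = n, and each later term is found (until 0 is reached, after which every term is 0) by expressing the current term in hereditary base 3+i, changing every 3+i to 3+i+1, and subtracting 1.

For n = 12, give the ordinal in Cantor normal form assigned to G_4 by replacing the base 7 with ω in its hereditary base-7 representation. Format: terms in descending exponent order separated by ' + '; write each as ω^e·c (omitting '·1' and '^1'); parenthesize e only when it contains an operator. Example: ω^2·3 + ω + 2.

ω^2

12 —HB3→ 3^2 + 3 —bump→ 4^2 + 4 = 20 —(−1)→ 19
19 —HB4→ 4^2 + 3 —bump→ 5^2 + 3 = 28 —(−1)→ 27
27 —HB5→ 5^2 + 2 —bump→ 6^2 + 2 = 38 —(−1)→ 37
37 —HB6→ 6^2 + 1 —bump→ 7^2 + 1 = 50 —(−1)→ 49
49 —HB7→ 7^2 —bump→ 8^2 = 64 —(−1)→ 63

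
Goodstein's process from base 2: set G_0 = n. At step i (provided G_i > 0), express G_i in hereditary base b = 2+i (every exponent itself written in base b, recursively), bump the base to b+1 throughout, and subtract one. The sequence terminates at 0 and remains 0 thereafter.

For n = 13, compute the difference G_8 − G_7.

i=0: 13 = 2^(2 + 1) + 2^2 + 1 (b=2); 2→3: 3^(3 + 1) + 3^3 + 1 = 109; 109−1 = 108
i=1: 108 = 3^(3 + 1) + 3^3 (b=3); 3→4: 4^(4 + 1) + 4^4 = 1280; 1280−1 = 1279
i=2: 1279 = 4^(4 + 1) + 3·4^3 + 3·4^2 + 3·4 + 3 (b=4); 4→5: 5^(5 + 1) + 3·5^3 + 3·5^2 + 3·5 + 3 = 16093; 16093−1 = 16092
i=3: 16092 = 5^(5 + 1) + 3·5^3 + 3·5^2 + 3·5 + 2 (b=5); 5→6: 6^(6 + 1) + 3·6^3 + 3·6^2 + 3·6 + 2 = 280712; 280712−1 = 280711
i=4: 280711 = 6^(6 + 1) + 3·6^3 + 3·6^2 + 3·6 + 1 (b=6); 6→7: 7^(7 + 1) + 3·7^3 + 3·7^2 + 3·7 + 1 = 5765999; 5765999−1 = 5765998
i=5: 5765998 = 7^(7 + 1) + 3·7^3 + 3·7^2 + 3·7 (b=7); 7→8: 8^(8 + 1) + 3·8^3 + 3·8^2 + 3·8 = 134219480; 134219480−1 = 134219479
i=6: 134219479 = 8^(8 + 1) + 3·8^3 + 3·8^2 + 2·8 + 7 (b=8); 8→9: 9^(9 + 1) + 3·9^3 + 3·9^2 + 2·9 + 7 = 3486786856; 3486786856−1 = 3486786855
i=7: 3486786855 = 9^(9 + 1) + 3·9^3 + 3·9^2 + 2·9 + 6 (b=9); 9→10: 10^(10 + 1) + 3·10^3 + 3·10^2 + 2·10 + 6 = 100000003326; 100000003326−1 = 100000003325

96513216470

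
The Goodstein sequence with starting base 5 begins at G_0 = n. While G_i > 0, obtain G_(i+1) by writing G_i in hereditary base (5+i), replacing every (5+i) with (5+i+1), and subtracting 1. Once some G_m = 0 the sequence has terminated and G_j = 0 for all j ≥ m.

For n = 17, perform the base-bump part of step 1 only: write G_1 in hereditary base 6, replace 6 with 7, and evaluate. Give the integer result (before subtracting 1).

17 —HB5→ 3·5 + 2 —bump→ 3·6 + 2 = 20 —(−1)→ 19
19 —HB6→ 3·6 + 1 —bump→ 3·7 + 1 = 22 —(−1)→ 21

22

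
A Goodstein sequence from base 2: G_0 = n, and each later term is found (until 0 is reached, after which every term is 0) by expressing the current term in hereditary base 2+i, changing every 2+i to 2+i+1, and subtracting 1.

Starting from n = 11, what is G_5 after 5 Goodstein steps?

G_0=11  [base 2] 2^(2 + 1) + 2 + 1  →[2↦3]→  3^(3 + 1) + 3 + 1 = 85  −1 ⇒ G_1=84
G_1=84  [base 3] 3^(3 + 1) + 3  →[3↦4]→  4^(4 + 1) + 4 = 1028  −1 ⇒ G_2=1027
G_2=1027  [base 4] 4^(4 + 1) + 3  →[4↦5]→  5^(5 + 1) + 3 = 15628  −1 ⇒ G_3=15627
G_3=15627  [base 5] 5^(5 + 1) + 2  →[5↦6]→  6^(6 + 1) + 2 = 279938  −1 ⇒ G_4=279937
G_4=279937  [base 6] 6^(6 + 1) + 1  →[6↦7]→  7^(7 + 1) + 1 = 5764802  −1 ⇒ G_5=5764801
G_5=5764801  [base 7] 7^(7 + 1)  →[7↦8]→  8^(8 + 1) = 134217728  −1 ⇒ G_6=134217727

5764801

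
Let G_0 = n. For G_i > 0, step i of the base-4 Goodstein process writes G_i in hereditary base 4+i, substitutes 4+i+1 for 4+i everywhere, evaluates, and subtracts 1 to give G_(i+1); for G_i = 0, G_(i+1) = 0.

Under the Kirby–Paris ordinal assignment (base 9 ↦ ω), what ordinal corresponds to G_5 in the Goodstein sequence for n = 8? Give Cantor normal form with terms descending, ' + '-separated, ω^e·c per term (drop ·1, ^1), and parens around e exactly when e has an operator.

[0] 8 ≡ 2·4 (base 4). Lift 5: 10. −1: 9.
[1] 9 ≡ 5 + 4 (base 5). Lift 6: 10. −1: 9.
[2] 9 ≡ 6 + 3 (base 6). Lift 7: 10. −1: 9.
[3] 9 ≡ 7 + 2 (base 7). Lift 8: 10. −1: 9.
[4] 9 ≡ 8 + 1 (base 8). Lift 9: 10. −1: 9.
[5] 9 ≡ 9 (base 9). Lift 10: 10. −1: 9.

ω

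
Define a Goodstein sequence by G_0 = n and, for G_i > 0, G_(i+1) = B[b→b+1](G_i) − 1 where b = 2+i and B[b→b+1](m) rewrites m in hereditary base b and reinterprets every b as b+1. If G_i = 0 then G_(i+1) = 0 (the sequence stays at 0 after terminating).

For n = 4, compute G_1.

[0] 4 ≡ 2^2 (base 2). Lift 3: 27. −1: 26.
[1] 26 ≡ 2·3^2 + 2·3 + 2 (base 3). Lift 4: 42. −1: 41.

26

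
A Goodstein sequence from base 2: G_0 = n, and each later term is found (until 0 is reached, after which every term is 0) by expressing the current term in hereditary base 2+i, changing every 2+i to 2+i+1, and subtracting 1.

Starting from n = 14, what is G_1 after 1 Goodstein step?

base 2: 14 = 2^(2 + 1) + 2^2 + 2; at 3: 3^(3 + 1) + 3^3 + 3 = 111; next = 110
base 3: 110 = 3^(3 + 1) + 3^3 + 2; at 4: 4^(4 + 1) + 4^4 + 2 = 1282; next = 1281

110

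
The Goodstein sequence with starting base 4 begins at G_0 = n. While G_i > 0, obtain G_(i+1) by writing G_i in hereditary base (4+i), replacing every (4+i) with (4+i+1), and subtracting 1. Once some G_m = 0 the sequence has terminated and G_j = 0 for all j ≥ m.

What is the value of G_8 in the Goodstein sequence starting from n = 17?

59

step 0: 17 = 4^2 + 1; sub 5 for 4: 5^2 + 1; = 26; G_1 = 26−1 = 25
step 1: 25 = 5^2; sub 6 for 5: 6^2; = 36; G_2 = 36−1 = 35
step 2: 35 = 5·6 + 5; sub 7 for 6: 5·7 + 5; = 40; G_3 = 40−1 = 39
step 3: 39 = 5·7 + 4; sub 8 for 7: 5·8 + 4; = 44; G_4 = 44−1 = 43
step 4: 43 = 5·8 + 3; sub 9 for 8: 5·9 + 3; = 48; G_5 = 48−1 = 47
step 5: 47 = 5·9 + 2; sub 10 for 9: 5·10 + 2; = 52; G_6 = 52−1 = 51
step 6: 51 = 5·10 + 1; sub 11 for 10: 5·11 + 1; = 56; G_7 = 56−1 = 55
step 7: 55 = 5·11; sub 12 for 11: 5·12; = 60; G_8 = 60−1 = 59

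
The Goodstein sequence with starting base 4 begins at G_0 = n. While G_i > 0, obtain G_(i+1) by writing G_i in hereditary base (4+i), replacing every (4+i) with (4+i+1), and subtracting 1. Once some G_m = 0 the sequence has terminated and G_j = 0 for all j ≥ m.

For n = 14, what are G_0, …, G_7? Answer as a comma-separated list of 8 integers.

(0) 14|_4 = 3·4 + 2 ↦ 3·5 + 2|_5 = 17 ⇒ 16
(1) 16|_5 = 3·5 + 1 ↦ 3·6 + 1|_6 = 19 ⇒ 18
(2) 18|_6 = 3·6 ↦ 3·7|_7 = 21 ⇒ 20
(3) 20|_7 = 2·7 + 6 ↦ 2·8 + 6|_8 = 22 ⇒ 21
(4) 21|_8 = 2·8 + 5 ↦ 2·9 + 5|_9 = 23 ⇒ 22
(5) 22|_9 = 2·9 + 4 ↦ 2·10 + 4|_10 = 24 ⇒ 23
(6) 23|_10 = 2·10 + 3 ↦ 2·11 + 3|_11 = 25 ⇒ 24

14, 16, 18, 20, 21, 22, 23, 24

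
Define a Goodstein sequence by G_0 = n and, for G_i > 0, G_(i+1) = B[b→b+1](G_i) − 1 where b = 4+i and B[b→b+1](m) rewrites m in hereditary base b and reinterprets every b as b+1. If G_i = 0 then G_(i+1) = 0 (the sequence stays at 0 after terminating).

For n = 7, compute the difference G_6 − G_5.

-1

G_0 = 7. HB_4(7) = 4 + 3. Bump = 8. G_1 = 7.
G_1 = 7. HB_5(7) = 5 + 2. Bump = 8. G_2 = 7.
G_2 = 7. HB_6(7) = 6 + 1. Bump = 8. G_3 = 7.
G_3 = 7. HB_7(7) = 7. Bump = 8. G_4 = 7.
G_4 = 7. HB_8(7) = 7. Bump = 7. G_5 = 6.
G_5 = 6. HB_9(6) = 6. Bump = 6. G_6 = 5.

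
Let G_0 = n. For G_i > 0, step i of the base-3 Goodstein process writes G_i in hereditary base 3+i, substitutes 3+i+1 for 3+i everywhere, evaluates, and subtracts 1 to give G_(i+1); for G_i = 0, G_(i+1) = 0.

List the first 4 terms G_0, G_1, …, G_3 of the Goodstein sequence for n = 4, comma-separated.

i=0: 4 = 3 + 1 (b=3); 3→4: 4 + 1 = 5; 5−1 = 4
i=1: 4 = 4 (b=4); 4→5: 5 = 5; 5−1 = 4
i=2: 4 = 4 (b=5); 5→6: 4 = 4; 4−1 = 3

4, 4, 4, 3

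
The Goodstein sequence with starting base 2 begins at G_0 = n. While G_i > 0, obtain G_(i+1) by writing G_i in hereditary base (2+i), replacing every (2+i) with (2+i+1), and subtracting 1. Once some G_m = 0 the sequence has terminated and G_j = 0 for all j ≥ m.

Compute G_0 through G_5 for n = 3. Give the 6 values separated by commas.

3, 3, 3, 2, 1, 0

G_0 = 3. HB_2(3) = 2 + 1. Bump = 4. G_1 = 3.
G_1 = 3. HB_3(3) = 3. Bump = 4. G_2 = 3.
G_2 = 3. HB_4(3) = 3. Bump = 3. G_3 = 2.
G_3 = 2. HB_5(2) = 2. Bump = 2. G_4 = 1.
G_4 = 1. HB_6(1) = 1. Bump = 1. G_5 = 0.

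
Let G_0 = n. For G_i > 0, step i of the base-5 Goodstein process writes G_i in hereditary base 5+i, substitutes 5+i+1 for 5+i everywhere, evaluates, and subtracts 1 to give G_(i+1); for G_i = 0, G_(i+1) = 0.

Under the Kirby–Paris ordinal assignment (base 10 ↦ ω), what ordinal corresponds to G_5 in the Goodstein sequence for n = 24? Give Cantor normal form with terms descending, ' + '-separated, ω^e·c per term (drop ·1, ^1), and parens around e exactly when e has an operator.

24 —HB5→ 4·5 + 4 —bump→ 4·6 + 4 = 28 —(−1)→ 27
27 —HB6→ 4·6 + 3 —bump→ 4·7 + 3 = 31 —(−1)→ 30
30 —HB7→ 4·7 + 2 —bump→ 4·8 + 2 = 34 —(−1)→ 33
33 —HB8→ 4·8 + 1 —bump→ 4·9 + 1 = 37 —(−1)→ 36
36 —HB9→ 4·9 —bump→ 4·10 = 40 —(−1)→ 39
39 —HB10→ 3·10 + 9 —bump→ 3·11 + 9 = 42 —(−1)→ 41

ω·3 + 9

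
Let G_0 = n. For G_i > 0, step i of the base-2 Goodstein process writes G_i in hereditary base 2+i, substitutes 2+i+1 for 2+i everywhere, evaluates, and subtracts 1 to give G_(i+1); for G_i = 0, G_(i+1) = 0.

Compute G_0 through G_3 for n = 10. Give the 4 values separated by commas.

G_0=10  [base 2] 2^(2 + 1) + 2  →[2↦3]→  3^(3 + 1) + 3 = 84  −1 ⇒ G_1=83
G_1=83  [base 3] 3^(3 + 1) + 2  →[3↦4]→  4^(4 + 1) + 2 = 1026  −1 ⇒ G_2=1025
G_2=1025  [base 4] 4^(4 + 1) + 1  →[4↦5]→  5^(5 + 1) + 1 = 15626  −1 ⇒ G_3=15625

10, 83, 1025, 15625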